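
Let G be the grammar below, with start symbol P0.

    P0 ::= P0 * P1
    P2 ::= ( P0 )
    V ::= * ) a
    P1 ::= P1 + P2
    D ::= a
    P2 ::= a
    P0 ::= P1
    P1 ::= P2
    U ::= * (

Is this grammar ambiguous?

Only P0, P1, P2 are reachable from P0; ignoring the rest: The grammar is stratified — P0 handles '*' (left-recursive), P1 handles '+', P2 atoms. Each operator has a fixed associativity and precedence level, so every string has one parse.

Unambiguous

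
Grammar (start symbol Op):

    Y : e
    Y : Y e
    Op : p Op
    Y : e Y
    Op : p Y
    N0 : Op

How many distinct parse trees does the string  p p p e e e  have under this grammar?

4

Parse trees for p p p e e e:
  [Op p [Op p [Op p [Y [Y [Y e] e] e]]]]
  [Op p [Op p [Op p [Y [Y e [Y e]] e]]]]
  [Op p [Op p [Op p [Y e [Y [Y e] e]]]]]
  [Op p [Op p [Op p [Y e [Y e [Y e]]]]]]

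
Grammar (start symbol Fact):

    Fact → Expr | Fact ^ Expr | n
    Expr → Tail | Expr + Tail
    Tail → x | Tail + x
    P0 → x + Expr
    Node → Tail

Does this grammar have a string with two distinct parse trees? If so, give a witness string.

Witness: x + x

Derivation 1: Fact ⇒ Expr ⇒ Tail ⇒ Tail + x ⇒ x + x
Derivation 2: Fact ⇒ Expr ⇒ Expr + Tail ⇒ Tail + Tail ⇒ x + Tail ⇒ x + x

Two distinct leftmost derivations for the same string.

Ambiguous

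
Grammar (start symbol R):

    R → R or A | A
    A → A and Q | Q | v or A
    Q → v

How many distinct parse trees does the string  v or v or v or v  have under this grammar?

Parse trees for v or v or v or v:
  [R [R [A [Q v]]] or [A v or [A v or [A [Q v]]]]]
  [R [R [R [A [Q v]]] or [A [Q v]]] or [A v or [A [Q v]]]]
  [R [R [A v or [A [Q v]]]] or [A v or [A [Q v]]]]
  [R [R [R [A [Q v]]] or [A v or [A [Q v]]]] or [A [Q v]]]
  [R [R [R [R [A [Q v]]] or [A [Q v]]] or [A [Q v]]] or [A [Q v]]]
  [R [R [R [A v or [A [Q v]]]] or [A [Q v]]] or [A [Q v]]]
  [R [R [A v or [A v or [A [Q v]]]]] or [A [Q v]]]
  [R [A v or [A v or [A v or [A [Q v]]]]]]

8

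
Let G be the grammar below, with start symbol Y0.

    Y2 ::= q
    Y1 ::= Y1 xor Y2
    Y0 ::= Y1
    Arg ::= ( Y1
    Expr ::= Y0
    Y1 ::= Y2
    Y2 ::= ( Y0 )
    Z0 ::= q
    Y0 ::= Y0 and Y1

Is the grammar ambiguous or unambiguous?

Unambiguous

(Arg, Z0, Expr are unreachable from Y0, so their rules don't affect L(Y0).) The grammar is stratified — Y0 handles 'and' (left-recursive), Y1 handles 'xor', Y2 atoms. Each operator has a fixed associativity and precedence level, so every string has one parse.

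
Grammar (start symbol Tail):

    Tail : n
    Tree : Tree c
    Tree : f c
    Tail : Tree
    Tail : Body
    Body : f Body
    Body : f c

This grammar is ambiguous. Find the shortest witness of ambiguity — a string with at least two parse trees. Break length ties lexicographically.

f c

length 1: no string has ≥2 trees
length 2: f c has 2 parse trees

Two derivations of f c:
  Tail ⇒ Tree ⇒ f c
  Tail ⇒ Body ⇒ f c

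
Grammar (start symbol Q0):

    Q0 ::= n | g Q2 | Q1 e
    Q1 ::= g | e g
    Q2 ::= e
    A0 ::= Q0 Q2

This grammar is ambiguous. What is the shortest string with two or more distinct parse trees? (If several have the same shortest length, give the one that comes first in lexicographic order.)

length 1: no string has ≥2 trees
length 2: g e has 2 parse trees

Two derivations of g e:
  Q0 ⇒ g Q2 ⇒ g e
  Q0 ⇒ Q1 e ⇒ g e

g e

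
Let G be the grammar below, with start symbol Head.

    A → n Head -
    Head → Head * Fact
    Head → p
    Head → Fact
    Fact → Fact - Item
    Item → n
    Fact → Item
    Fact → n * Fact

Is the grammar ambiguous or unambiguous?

Ambiguous

Witness: n * n

Derivation 1: Head ⇒ Head * Fact ⇒ Fact * Fact ⇒ Item * Fact ⇒ n * Fact ⇒ n * Item ⇒ n * n
Derivation 2: Head ⇒ Fact ⇒ n * Fact ⇒ n * Item ⇒ n * n

Two distinct leftmost derivations for the same string.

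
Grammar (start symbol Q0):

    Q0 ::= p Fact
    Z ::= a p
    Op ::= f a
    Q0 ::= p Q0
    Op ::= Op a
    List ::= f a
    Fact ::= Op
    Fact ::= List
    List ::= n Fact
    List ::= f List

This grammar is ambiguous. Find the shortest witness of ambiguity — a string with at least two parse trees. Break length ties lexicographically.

p f a

length 3: p f a has 2 parse trees

Two derivations of p f a:
  Q0 ⇒ p Fact ⇒ p Op ⇒ p f a
  Q0 ⇒ p Fact ⇒ p List ⇒ p f a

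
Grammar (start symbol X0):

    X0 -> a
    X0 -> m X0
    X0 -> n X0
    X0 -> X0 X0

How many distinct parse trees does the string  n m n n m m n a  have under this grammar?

1

Parse trees for n m n n m m n a:
  [X0 n [X0 m [X0 n [X0 n [X0 m [X0 m [X0 n [X0 a]]]]]]]]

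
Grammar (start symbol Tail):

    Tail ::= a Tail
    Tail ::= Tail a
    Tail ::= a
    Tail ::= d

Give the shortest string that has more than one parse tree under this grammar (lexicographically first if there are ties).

length 1: no string has ≥2 trees
length 2: a a has 2 parse trees

Two derivations of a a:
  Tail ⇒ a Tail ⇒ a a
  Tail ⇒ Tail a ⇒ a a

a a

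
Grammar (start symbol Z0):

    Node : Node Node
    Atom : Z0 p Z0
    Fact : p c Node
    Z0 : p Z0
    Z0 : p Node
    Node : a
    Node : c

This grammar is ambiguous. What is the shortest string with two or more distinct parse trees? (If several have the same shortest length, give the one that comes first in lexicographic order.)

p a a a

length 2: no string has ≥2 trees
length 3: no string has ≥2 trees
length 4: p a a a has 2 parse trees

Two derivations of p a a a:
  Z0 ⇒ p Node ⇒ p Node Node ⇒ p Node Node Node ⇒ p a Node Node ⇒ p a a Node ⇒ p a a a
  Z0 ⇒ p Node ⇒ p Node Node ⇒ p a Node ⇒ p a Node Node ⇒ p a a Node ⇒ p a a a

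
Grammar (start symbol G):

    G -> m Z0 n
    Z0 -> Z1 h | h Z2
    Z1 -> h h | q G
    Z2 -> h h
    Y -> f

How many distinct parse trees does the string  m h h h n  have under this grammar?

2

Parse trees for m h h h n:
  [G m [Z0 [Z1 h h] h] n]
  [G m [Z0 h [Z2 h h]] n]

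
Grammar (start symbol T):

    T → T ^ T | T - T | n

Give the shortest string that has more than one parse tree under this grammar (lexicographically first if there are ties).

length 1: no string has ≥2 trees
length 3: no string has ≥2 trees
length 5: n - n - n has 2 parse trees

Two derivations of n - n - n:
  T ⇒ T - T ⇒ T - T - T ⇒ n - T - T ⇒ n - n - T ⇒ n - n - n
  T ⇒ T - T ⇒ n - T ⇒ n - T - T ⇒ n - n - T ⇒ n - n - n

n - n - n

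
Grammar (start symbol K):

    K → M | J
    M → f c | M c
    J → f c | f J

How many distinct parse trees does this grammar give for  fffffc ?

Parse trees for fffffc:
  [K [J f [J f [J f [J f [J f c]]]]]]

1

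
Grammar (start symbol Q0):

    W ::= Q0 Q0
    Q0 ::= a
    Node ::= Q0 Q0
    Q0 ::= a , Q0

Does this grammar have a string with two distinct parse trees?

Unambiguous

Only Q0 is reachable from Q0; ignoring the rest: The reachable grammar is A → atom sep A | atom. Each atom is followed by either the separator (recurse) or end-of-string (stop) — no choice point.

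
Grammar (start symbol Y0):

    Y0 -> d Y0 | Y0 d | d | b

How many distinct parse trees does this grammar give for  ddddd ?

Parse trees for ddddd (showing first 6 of 16):
  [Y0 d [Y0 d [Y0 d [Y0 d [Y0 d]]]]]
  [Y0 d [Y0 d [Y0 d [Y0 [Y0 d] d]]]]
  [Y0 d [Y0 d [Y0 [Y0 d [Y0 d]] d]]]
  [Y0 d [Y0 d [Y0 [Y0 [Y0 d] d] d]]]
  [Y0 d [Y0 [Y0 d [Y0 d [Y0 d]]] d]]
  [Y0 d [Y0 [Y0 d [Y0 [Y0 d] d]] d]]

16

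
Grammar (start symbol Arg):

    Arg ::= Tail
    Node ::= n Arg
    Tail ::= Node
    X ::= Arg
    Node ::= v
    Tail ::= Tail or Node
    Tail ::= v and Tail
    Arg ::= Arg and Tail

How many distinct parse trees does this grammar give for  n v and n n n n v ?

Parse trees for n v and n n n n v:
  [Arg [Tail [Node n [Arg [Tail v and [Tail [Node n [Arg [Tail [Node n [Arg [Tail [Node n [Arg [Tail [Node n [Arg [Tail [Node v]]]]]]]]]]]]]]]]]]]
  [Arg [Tail [Node n [Arg [Arg [Tail [Node v]]] and [Tail [Node n [Arg [Tail [Node n [Arg [Tail [Node n [Arg [Tail [Node n [Arg [Tail [Node v]]]]]]]]]]]]]]]]]]
  [Arg [Arg [Tail [Node n [Arg [Tail [Node v]]]]]] and [Tail [Node n [Arg [Tail [Node n [Arg [Tail [Node n [Arg [Tail [Node n [Arg [Tail [Node v]]]]]]]]]]]]]]]

3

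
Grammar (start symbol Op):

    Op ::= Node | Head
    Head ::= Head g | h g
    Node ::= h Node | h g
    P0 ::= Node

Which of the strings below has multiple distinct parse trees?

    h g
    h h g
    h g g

h g: 2 trees
h h g: 1 tree
h g g: 1 tree

h g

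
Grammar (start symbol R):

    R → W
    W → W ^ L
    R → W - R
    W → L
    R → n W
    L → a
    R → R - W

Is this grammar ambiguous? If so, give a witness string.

Witness: a - a

Derivation 1: R ⇒ W - R ⇒ L - R ⇒ a - R ⇒ a - W ⇒ a - L ⇒ a - a
Derivation 2: R ⇒ R - W ⇒ W - W ⇒ L - W ⇒ a - W ⇒ a - L ⇒ a - a

Two distinct leftmost derivations for the same string.

Ambiguous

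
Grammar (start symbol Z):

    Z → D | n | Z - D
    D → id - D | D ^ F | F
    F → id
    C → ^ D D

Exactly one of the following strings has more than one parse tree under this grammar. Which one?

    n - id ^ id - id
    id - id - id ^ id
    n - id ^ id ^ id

n - id ^ id - id: 1 tree
id - id - id ^ id: 7 trees
n - id ^ id ^ id: 1 tree

id - id - id ^ id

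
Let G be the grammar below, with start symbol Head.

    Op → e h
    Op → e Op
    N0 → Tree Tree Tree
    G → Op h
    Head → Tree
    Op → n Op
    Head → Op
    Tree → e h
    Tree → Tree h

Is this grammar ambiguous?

Witness: e h

Derivation 1: Head ⇒ Tree ⇒ e h
Derivation 2: Head ⇒ Op ⇒ e h

Two distinct leftmost derivations for the same string.

Ambiguous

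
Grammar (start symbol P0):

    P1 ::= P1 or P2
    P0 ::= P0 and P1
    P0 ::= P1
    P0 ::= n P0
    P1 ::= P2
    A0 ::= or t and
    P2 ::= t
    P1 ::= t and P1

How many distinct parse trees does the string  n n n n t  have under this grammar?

1

Parse trees for n n n n t:
  [P0 n [P0 n [P0 n [P0 n [P0 [P1 [P2 t]]]]]]]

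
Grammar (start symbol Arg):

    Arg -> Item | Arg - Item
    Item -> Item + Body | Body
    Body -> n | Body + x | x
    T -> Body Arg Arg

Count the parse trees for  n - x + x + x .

4

Parse trees for n - x + x + x:
  [Arg [Arg [Item [Body n]]] - [Item [Item [Body x]] + [Body [Body x] + x]]]
  [Arg [Arg [Item [Body n]]] - [Item [Item [Item [Body x]] + [Body x]] + [Body x]]]
  [Arg [Arg [Item [Body n]]] - [Item [Item [Body [Body x] + x]] + [Body x]]]
  [Arg [Arg [Item [Body n]]] - [Item [Body [Body [Body x] + x] + x]]]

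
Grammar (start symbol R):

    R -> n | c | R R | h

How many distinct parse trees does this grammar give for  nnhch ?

Parse trees for nnhch (showing first 6 of 14):
  [R [R n] [R [R n] [R [R h] [R [R c] [R h]]]]]
  [R [R n] [R [R n] [R [R [R h] [R c]] [R h]]]]
  [R [R n] [R [R [R n] [R h]] [R [R c] [R h]]]]
  [R [R n] [R [R [R n] [R [R h] [R c]]] [R h]]]
  [R [R n] [R [R [R [R n] [R h]] [R c]] [R h]]]
  [R [R [R n] [R n]] [R [R h] [R [R c] [R h]]]]

14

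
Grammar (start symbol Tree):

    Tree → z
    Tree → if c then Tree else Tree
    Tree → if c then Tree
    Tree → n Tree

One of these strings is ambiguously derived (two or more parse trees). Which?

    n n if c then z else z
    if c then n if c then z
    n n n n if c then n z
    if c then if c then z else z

n n if c then z else z: 1 tree
if c then n if c then z: 1 tree
n n n n if c then n z: 1 tree
if c then if c then z else z: 2 trees

if c then if c then z else z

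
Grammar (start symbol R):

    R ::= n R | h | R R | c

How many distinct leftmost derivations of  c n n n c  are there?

Parse trees for c n n n c:
  [R [R c] [R n [R n [R n [R c]]]]]

1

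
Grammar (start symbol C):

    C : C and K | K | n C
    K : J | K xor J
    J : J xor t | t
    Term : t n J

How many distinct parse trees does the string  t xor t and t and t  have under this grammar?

Parse trees for t xor t and t and t:
  [C [C [C [K [J [J t] xor t]]] and [K [J t]]] and [K [J t]]]
  [C [C [C [K [K [J t]] xor [J t]]] and [K [J t]]] and [K [J t]]]

2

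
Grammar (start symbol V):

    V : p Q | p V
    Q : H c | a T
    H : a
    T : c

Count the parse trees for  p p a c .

Parse trees for p p a c:
  [V p [V p [Q [H a] c]]]
  [V p [V p [Q a [T c]]]]

2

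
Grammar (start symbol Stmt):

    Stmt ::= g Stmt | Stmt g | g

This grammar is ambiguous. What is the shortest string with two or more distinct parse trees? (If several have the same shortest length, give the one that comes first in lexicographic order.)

g g

length 1: no string has ≥2 trees
length 2: g g has 2 parse trees

Two derivations of g g:
  Stmt ⇒ g Stmt ⇒ g g
  Stmt ⇒ Stmt g ⇒ g g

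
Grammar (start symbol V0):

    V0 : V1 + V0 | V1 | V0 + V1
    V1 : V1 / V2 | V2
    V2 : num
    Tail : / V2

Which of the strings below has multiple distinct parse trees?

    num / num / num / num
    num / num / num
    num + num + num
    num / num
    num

num / num / num / num: 1 tree
num / num / num: 1 tree
num + num + num: 4 trees
num / num: 1 tree
num: 1 tree

num + num + num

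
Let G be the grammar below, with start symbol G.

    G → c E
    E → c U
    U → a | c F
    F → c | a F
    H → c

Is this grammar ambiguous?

(H is unreachable from G, so its rules don't affect L(G).) Restricted to the reachable nonterminals, every rule has the form A → t or A → t B, and no two rules for the same A share a first terminal. The grammar encodes a DFA — one run per string.

Unambiguous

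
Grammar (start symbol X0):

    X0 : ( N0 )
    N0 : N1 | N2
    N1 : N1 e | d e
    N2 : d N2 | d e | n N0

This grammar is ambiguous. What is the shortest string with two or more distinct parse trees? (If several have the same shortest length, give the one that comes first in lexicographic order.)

length 4: ( d e ) has 2 parse trees

Two derivations of ( d e ):
  X0 ⇒ ( N0 ) ⇒ ( N1 ) ⇒ ( d e )
  X0 ⇒ ( N0 ) ⇒ ( N2 ) ⇒ ( d e )

( d e )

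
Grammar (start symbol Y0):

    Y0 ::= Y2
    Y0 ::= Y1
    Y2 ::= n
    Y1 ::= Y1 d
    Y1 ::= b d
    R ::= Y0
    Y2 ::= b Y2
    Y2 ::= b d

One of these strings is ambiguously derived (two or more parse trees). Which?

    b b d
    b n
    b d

b d

b b d: 1 tree
b n: 1 tree
b d: 2 trees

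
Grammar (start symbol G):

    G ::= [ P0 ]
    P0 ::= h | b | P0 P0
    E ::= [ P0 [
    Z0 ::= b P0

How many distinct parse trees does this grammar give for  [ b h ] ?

Parse trees for [ b h ]:
  [G [ [P0 [P0 b] [P0 h]] ]]

1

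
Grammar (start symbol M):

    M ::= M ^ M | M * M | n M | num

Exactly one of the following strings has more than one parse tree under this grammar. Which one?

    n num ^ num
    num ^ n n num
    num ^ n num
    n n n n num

n num ^ num: 2 trees
num ^ n n num: 1 tree
num ^ n num: 1 tree
n n n n num: 1 tree

n num ^ num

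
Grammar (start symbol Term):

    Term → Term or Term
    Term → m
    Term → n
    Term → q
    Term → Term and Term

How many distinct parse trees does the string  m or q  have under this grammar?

1

Parse trees for m or q:
  [Term [Term m] or [Term q]]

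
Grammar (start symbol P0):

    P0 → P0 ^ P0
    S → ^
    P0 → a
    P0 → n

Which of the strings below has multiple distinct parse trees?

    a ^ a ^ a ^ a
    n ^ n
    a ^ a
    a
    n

a ^ a ^ a ^ a

a ^ a ^ a ^ a: 5 trees
n ^ n: 1 tree
a ^ a: 1 tree
a: 1 tree
n: 1 tree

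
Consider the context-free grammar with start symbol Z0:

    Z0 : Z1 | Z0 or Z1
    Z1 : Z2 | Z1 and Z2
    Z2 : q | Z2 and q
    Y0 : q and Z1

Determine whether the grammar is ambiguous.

Ambiguous

Witness: q and q

Derivation 1: Z0 ⇒ Z1 ⇒ Z2 ⇒ Z2 and q ⇒ q and q
Derivation 2: Z0 ⇒ Z1 ⇒ Z1 and Z2 ⇒ Z2 and Z2 ⇒ q and Z2 ⇒ q and q

Two distinct leftmost derivations for the same string.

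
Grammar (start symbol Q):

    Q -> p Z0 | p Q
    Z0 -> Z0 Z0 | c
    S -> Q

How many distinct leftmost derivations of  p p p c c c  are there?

Parse trees for p p p c c c:
  [Q p [Q p [Q p [Z0 [Z0 c] [Z0 [Z0 c] [Z0 c]]]]]]
  [Q p [Q p [Q p [Z0 [Z0 [Z0 c] [Z0 c]] [Z0 c]]]]]

2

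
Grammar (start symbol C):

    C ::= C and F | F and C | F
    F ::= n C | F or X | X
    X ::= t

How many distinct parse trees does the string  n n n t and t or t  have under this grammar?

Parse trees for n n n t and t or t (showing first 6 of 20):
  [C [C [F n [C [F n [C [F n [C [F [X t]]]]]]]]] and [F [F [X t]] or [X t]]]
  [C [F n [C [F n [C [F n [C [F [X t]]]]]]]] and [C [F [F [X t]] or [X t]]]]
  [C [F n [C [C [F n [C [F n [C [F [X t]]]]]]] and [F [F [X t]] or [X t]]]]]
  [C [F n [C [F n [C [F n [C [F [X t]]]]]] and [C [F [F [X t]] or [X t]]]]]]
  [C [F n [C [F n [C [C [F n [C [F [X t]]]]] and [F [F [X t]] or [X t]]]]]]]
  [C [F n [C [F n [C [F n [C [F [X t]]]] and [C [F [F [X t]] or [X t]]]]]]]]

20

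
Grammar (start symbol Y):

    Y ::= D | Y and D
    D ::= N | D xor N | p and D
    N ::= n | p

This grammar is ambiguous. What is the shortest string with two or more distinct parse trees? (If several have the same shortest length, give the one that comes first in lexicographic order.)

length 1: no string has ≥2 trees
length 3: p and n has 2 parse trees

Two derivations of p and n:
  Y ⇒ D ⇒ p and D ⇒ p and N ⇒ p and n
  Y ⇒ Y and D ⇒ D and D ⇒ N and D ⇒ p and D ⇒ p and N ⇒ p and n

p and n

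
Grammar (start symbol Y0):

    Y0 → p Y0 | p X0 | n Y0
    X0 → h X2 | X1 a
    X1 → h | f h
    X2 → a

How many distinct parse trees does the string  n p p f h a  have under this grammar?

1

Parse trees for n p p f h a:
  [Y0 n [Y0 p [Y0 p [X0 [X1 f h] a]]]]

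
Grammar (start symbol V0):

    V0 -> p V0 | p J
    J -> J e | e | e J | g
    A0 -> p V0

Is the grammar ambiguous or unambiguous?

Witness: p e e

Derivation 1: V0 ⇒ p J ⇒ p J e ⇒ p e e
Derivation 2: V0 ⇒ p J ⇒ p e J ⇒ p e e

Two distinct leftmost derivations for the same string.

Ambiguous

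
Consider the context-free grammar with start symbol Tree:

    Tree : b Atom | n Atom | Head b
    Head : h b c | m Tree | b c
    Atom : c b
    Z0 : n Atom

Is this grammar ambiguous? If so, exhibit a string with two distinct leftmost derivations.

Witness: b c b

Derivation 1: Tree ⇒ b Atom ⇒ b c b
Derivation 2: Tree ⇒ Head b ⇒ b c b

Two distinct leftmost derivations for the same string.

Ambiguous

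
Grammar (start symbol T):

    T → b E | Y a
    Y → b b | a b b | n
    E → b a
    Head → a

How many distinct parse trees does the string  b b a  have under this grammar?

Parse trees for b b a:
  [T b [E b a]]
  [T [Y b b] a]

2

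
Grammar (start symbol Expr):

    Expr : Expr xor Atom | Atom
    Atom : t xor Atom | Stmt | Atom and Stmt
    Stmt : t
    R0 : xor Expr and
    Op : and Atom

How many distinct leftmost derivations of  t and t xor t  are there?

Parse trees for t and t xor t:
  [Expr [Expr [Atom [Atom [Stmt t]] and [Stmt t]]] xor [Atom [Stmt t]]]

1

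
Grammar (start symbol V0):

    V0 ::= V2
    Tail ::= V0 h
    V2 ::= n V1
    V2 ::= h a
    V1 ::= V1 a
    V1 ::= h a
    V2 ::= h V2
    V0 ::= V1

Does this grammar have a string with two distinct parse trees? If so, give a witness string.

Witness: h a

Derivation 1: V0 ⇒ V2 ⇒ h a
Derivation 2: V0 ⇒ V1 ⇒ h a

Two distinct leftmost derivations for the same string.

Ambiguous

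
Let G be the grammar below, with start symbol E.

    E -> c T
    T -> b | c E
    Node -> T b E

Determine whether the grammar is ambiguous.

(Node is unreachable from E, so its rules don't affect L(E).) The reachable rules are right-linear with at most one rule per (nonterminal, next-terminal) pair. Each input token forces the next rule, so parsing is deterministic.

Unambiguous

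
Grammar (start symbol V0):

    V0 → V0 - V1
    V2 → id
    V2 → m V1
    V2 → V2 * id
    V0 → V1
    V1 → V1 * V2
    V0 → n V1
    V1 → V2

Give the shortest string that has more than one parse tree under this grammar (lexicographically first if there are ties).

length 1: no string has ≥2 trees
length 2: no string has ≥2 trees
length 3: id * id has 2 parse trees

Two derivations of id * id:
  V0 ⇒ V1 ⇒ V1 * V2 ⇒ V2 * V2 ⇒ id * V2 ⇒ id * id
  V0 ⇒ V1 ⇒ V2 ⇒ V2 * id ⇒ id * id

id * id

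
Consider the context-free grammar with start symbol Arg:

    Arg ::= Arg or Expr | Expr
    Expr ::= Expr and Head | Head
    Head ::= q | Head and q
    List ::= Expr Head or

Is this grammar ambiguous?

Ambiguous

Witness: q and q

Derivation 1: Arg ⇒ Expr ⇒ Expr and Head ⇒ Head and Head ⇒ q and Head ⇒ q and q
Derivation 2: Arg ⇒ Expr ⇒ Head ⇒ Head and q ⇒ q and q

Two distinct leftmost derivations for the same string.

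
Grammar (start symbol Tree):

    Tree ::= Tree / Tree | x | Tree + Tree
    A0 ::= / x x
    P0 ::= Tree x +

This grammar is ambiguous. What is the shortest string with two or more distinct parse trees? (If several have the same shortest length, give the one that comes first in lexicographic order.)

length 1: no string has ≥2 trees
length 3: no string has ≥2 trees
length 5: x + x + x has 2 parse trees

Two derivations of x + x + x:
  Tree ⇒ Tree + Tree ⇒ x + Tree ⇒ x + Tree + Tree ⇒ x + x + Tree ⇒ x + x + x
  Tree ⇒ Tree + Tree ⇒ Tree + Tree + Tree ⇒ x + Tree + Tree ⇒ x + x + Tree ⇒ x + x + x

x + x + x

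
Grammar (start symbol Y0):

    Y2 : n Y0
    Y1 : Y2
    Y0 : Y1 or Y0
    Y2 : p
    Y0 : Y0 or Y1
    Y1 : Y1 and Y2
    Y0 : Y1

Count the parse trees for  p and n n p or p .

6

Parse trees for p and n n p or p:
  [Y0 [Y1 [Y1 [Y2 p]] and [Y2 n [Y0 [Y1 [Y2 n [Y0 [Y1 [Y2 p]]]]]]]] or [Y0 [Y1 [Y2 p]]]]
  [Y0 [Y0 [Y1 [Y1 [Y2 p]] and [Y2 n [Y0 [Y1 [Y2 n [Y0 [Y1 [Y2 p]]]]]]]]] or [Y1 [Y2 p]]]
  [Y0 [Y1 [Y1 [Y2 p]] and [Y2 n [Y0 [Y1 [Y2 n [Y0 [Y1 [Y2 p]]]]] or [Y0 [Y1 [Y2 p]]]]]]]
  [Y0 [Y1 [Y1 [Y2 p]] and [Y2 n [Y0 [Y0 [Y1 [Y2 n [Y0 [Y1 [Y2 p]]]]]] or [Y1 [Y2 p]]]]]]
  [Y0 [Y1 [Y1 [Y2 p]] and [Y2 n [Y0 [Y1 [Y2 n [Y0 [Y1 [Y2 p]] or [Y0 [Y1 [Y2 p]]]]]]]]]]
  [Y0 [Y1 [Y1 [Y2 p]] and [Y2 n [Y0 [Y1 [Y2 n [Y0 [Y0 [Y1 [Y2 p]]] or [Y1 [Y2 p]]]]]]]]]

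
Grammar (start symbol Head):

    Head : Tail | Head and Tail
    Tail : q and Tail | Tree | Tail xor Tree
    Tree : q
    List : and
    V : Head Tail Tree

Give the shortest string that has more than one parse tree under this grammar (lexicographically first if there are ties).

length 1: no string has ≥2 trees
length 3: q and q has 2 parse trees

Two derivations of q and q:
  Head ⇒ Tail ⇒ q and Tail ⇒ q and Tree ⇒ q and q
  Head ⇒ Head and Tail ⇒ Tail and Tail ⇒ Tree and Tail ⇒ q and Tail ⇒ q and Tree ⇒ q and q

q and q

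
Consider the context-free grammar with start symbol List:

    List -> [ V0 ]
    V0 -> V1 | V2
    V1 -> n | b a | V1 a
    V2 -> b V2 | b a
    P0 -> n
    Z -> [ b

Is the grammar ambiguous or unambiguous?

Witness: [ b a ]

Derivation 1: List ⇒ [ V0 ] ⇒ [ V1 ] ⇒ [ b a ]
Derivation 2: List ⇒ [ V0 ] ⇒ [ V2 ] ⇒ [ b a ]

Two distinct leftmost derivations for the same string.

Ambiguous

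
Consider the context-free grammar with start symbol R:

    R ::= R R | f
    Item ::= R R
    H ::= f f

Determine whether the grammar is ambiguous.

Witness: f f f

Derivation 1: R ⇒ R R ⇒ R R R ⇒ f R R ⇒ f f R ⇒ f f f
Derivation 2: R ⇒ R R ⇒ f R ⇒ f R R ⇒ f f R ⇒ f f f

Two distinct leftmost derivations for the same string.

Ambiguous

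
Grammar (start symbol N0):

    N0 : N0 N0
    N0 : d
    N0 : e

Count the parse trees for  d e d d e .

14

Parse trees for d e d d e (showing first 6 of 14):
  [N0 [N0 d] [N0 [N0 e] [N0 [N0 d] [N0 [N0 d] [N0 e]]]]]
  [N0 [N0 d] [N0 [N0 e] [N0 [N0 [N0 d] [N0 d]] [N0 e]]]]
  [N0 [N0 d] [N0 [N0 [N0 e] [N0 d]] [N0 [N0 d] [N0 e]]]]
  [N0 [N0 d] [N0 [N0 [N0 e] [N0 [N0 d] [N0 d]]] [N0 e]]]
  [N0 [N0 d] [N0 [N0 [N0 [N0 e] [N0 d]] [N0 d]] [N0 e]]]
  [N0 [N0 [N0 d] [N0 e]] [N0 [N0 d] [N0 [N0 d] [N0 e]]]]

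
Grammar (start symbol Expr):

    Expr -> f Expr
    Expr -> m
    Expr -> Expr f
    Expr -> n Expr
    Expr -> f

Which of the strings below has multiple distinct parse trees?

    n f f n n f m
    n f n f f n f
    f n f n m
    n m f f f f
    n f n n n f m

n m f f f f

n f f n n f m: 1 tree
n f n f f n f: 1 tree
f n f n m: 1 tree
n m f f f f: 5 trees
n f n n n f m: 1 tree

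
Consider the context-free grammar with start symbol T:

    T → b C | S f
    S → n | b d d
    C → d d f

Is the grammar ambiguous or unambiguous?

Witness: b d d f

Derivation 1: T ⇒ b C ⇒ b d d f
Derivation 2: T ⇒ S f ⇒ b d d f

Two distinct leftmost derivations for the same string.

Ambiguous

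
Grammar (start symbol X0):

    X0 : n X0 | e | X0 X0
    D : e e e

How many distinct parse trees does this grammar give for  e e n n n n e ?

2

Parse trees for e e n n n n e:
  [X0 [X0 e] [X0 [X0 e] [X0 n [X0 n [X0 n [X0 n [X0 e]]]]]]]
  [X0 [X0 [X0 e] [X0 e]] [X0 n [X0 n [X0 n [X0 n [X0 e]]]]]]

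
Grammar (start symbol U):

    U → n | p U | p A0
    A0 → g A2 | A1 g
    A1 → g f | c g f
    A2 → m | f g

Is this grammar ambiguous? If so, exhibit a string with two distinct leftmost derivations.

Witness: p g f g

Derivation 1: U ⇒ p A0 ⇒ p g A2 ⇒ p g f g
Derivation 2: U ⇒ p A0 ⇒ p A1 g ⇒ p g f g

Two distinct leftmost derivations for the same string.

Ambiguous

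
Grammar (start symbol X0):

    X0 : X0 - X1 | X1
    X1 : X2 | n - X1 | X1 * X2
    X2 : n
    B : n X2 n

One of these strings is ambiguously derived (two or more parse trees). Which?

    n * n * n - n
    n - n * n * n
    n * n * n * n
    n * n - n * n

n * n * n - n: 1 tree
n - n * n * n: 4 trees
n * n * n * n: 1 tree
n * n - n * n: 1 tree

n - n * n * n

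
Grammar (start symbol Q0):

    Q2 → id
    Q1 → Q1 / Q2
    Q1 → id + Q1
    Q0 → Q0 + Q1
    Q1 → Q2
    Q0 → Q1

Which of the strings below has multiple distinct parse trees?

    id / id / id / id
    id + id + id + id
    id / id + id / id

id + id + id + id

id / id / id / id: 1 tree
id + id + id + id: 8 trees
id / id + id / id: 1 tree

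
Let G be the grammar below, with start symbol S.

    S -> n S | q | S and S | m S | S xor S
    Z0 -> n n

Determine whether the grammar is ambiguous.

Ambiguous

Witness: m q and q

Derivation 1: S ⇒ S and S ⇒ m S and S ⇒ m q and S ⇒ m q and q
Derivation 2: S ⇒ m S ⇒ m S and S ⇒ m q and S ⇒ m q and q

Two distinct leftmost derivations for the same string.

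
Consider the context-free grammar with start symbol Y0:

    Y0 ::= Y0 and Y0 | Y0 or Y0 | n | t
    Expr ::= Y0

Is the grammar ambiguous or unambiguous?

Ambiguous

Witness: n and n and n

Derivation 1: Y0 ⇒ Y0 and Y0 ⇒ Y0 and Y0 and Y0 ⇒ n and Y0 and Y0 ⇒ n and n and Y0 ⇒ n and n and n
Derivation 2: Y0 ⇒ Y0 and Y0 ⇒ n and Y0 ⇒ n and Y0 and Y0 ⇒ n and n and Y0 ⇒ n and n and n

Two distinct leftmost derivations for the same string.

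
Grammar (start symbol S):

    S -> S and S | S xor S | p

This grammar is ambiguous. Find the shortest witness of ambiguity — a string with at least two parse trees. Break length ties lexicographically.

length 1: no string has ≥2 trees
length 3: no string has ≥2 trees
length 5: p and p and p has 2 parse trees

Two derivations of p and p and p:
  S ⇒ S and S ⇒ S and S and S ⇒ p and S and S ⇒ p and p and S ⇒ p and p and p
  S ⇒ S and S ⇒ p and S ⇒ p and S and S ⇒ p and p and S ⇒ p and p and p

p and p and p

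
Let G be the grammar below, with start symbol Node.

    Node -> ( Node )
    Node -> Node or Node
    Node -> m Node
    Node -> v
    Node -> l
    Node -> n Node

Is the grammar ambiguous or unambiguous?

Ambiguous

Witness: m l or l

Derivation 1: Node ⇒ Node or Node ⇒ m Node or Node ⇒ m l or Node ⇒ m l or l
Derivation 2: Node ⇒ m Node ⇒ m Node or Node ⇒ m l or Node ⇒ m l or l

Two distinct leftmost derivations for the same string.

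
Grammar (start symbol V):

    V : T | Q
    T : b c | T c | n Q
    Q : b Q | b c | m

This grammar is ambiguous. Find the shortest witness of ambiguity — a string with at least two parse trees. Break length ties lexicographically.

length 1: no string has ≥2 trees
length 2: b c has 2 parse trees

Two derivations of b c:
  V ⇒ T ⇒ b c
  V ⇒ Q ⇒ b c

b c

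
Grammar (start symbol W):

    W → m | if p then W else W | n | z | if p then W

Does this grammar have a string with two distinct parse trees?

Witness: if p then if p then m else m

Derivation 1: W ⇒ if p then W else W ⇒ if p then if p then W else W ⇒ if p then if p then m else W ⇒ if p then if p then m else m
Derivation 2: W ⇒ if p then W ⇒ if p then if p then W else W ⇒ if p then if p then m else W ⇒ if p then if p then m else m

Two distinct leftmost derivations for the same string.

Ambiguous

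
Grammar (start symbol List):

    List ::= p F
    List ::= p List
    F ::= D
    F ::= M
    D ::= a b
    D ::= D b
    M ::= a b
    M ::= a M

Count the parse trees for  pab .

2

Parse trees for pab:
  [List p [F [D a b]]]
  [List p [F [M a b]]]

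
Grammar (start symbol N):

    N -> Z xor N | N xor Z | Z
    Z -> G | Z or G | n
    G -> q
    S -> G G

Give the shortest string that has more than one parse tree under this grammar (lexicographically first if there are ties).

n xor n

length 1: no string has ≥2 trees
length 3: n xor n has 2 parse trees

Two derivations of n xor n:
  N ⇒ Z xor N ⇒ n xor N ⇒ n xor Z ⇒ n xor n
  N ⇒ N xor Z ⇒ Z xor Z ⇒ n xor Z ⇒ n xor n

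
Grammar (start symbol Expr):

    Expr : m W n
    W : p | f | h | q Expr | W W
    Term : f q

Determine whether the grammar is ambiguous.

Witness: m f f f n

Derivation 1: Expr ⇒ m W n ⇒ m W W n ⇒ m f W n ⇒ m f W W n ⇒ m f f W n ⇒ m f f f n
Derivation 2: Expr ⇒ m W n ⇒ m W W n ⇒ m W W W n ⇒ m f W W n ⇒ m f f W n ⇒ m f f f n

Two distinct leftmost derivations for the same string.

Ambiguous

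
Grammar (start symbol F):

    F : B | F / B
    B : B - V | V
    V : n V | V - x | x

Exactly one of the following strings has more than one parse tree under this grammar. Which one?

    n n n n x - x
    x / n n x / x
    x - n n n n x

n n n n x - x

n n n n x - x: 6 trees
x / n n x / x: 1 tree
x - n n n n x: 1 tree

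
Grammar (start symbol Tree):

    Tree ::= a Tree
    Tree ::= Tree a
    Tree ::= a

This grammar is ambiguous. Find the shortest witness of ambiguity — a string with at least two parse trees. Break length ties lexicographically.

length 1: no string has ≥2 trees
length 2: a a has 2 parse trees

Two derivations of a a:
  Tree ⇒ a Tree ⇒ a a
  Tree ⇒ Tree a ⇒ a a

a a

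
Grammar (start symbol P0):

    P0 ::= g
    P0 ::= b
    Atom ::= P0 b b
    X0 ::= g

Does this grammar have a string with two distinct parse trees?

Unambiguous

Only P0 is reachable from P0; ignoring the rest: Restricted to the reachable nonterminals, every rule has the form A → t or A → t B, and no two rules for the same A share a first terminal. The grammar encodes a DFA — one run per string.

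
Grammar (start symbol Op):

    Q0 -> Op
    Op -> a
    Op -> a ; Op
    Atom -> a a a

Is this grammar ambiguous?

Unambiguous

Only Op is reachable from Op; ignoring the rest: Right-recursive list with a separator: after each atom, whether the separator follows determines the rule. One parse per string.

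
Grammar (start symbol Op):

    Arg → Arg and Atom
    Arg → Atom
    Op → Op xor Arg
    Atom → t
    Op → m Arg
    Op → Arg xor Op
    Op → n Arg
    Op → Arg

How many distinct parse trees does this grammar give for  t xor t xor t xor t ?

8

Parse trees for t xor t xor t xor t:
  [Op [Op [Op [Op [Arg [Atom t]]] xor [Arg [Atom t]]] xor [Arg [Atom t]]] xor [Arg [Atom t]]]
  [Op [Op [Op [Arg [Atom t]] xor [Op [Arg [Atom t]]]] xor [Arg [Atom t]]] xor [Arg [Atom t]]]
  [Op [Op [Arg [Atom t]] xor [Op [Op [Arg [Atom t]]] xor [Arg [Atom t]]]] xor [Arg [Atom t]]]
  [Op [Op [Arg [Atom t]] xor [Op [Arg [Atom t]] xor [Op [Arg [Atom t]]]]] xor [Arg [Atom t]]]
  [Op [Arg [Atom t]] xor [Op [Op [Op [Arg [Atom t]]] xor [Arg [Atom t]]] xor [Arg [Atom t]]]]
  [Op [Arg [Atom t]] xor [Op [Op [Arg [Atom t]] xor [Op [Arg [Atom t]]]] xor [Arg [Atom t]]]]
  [Op [Arg [Atom t]] xor [Op [Arg [Atom t]] xor [Op [Op [Arg [Atom t]]] xor [Arg [Atom t]]]]]
  [Op [Arg [Atom t]] xor [Op [Arg [Atom t]] xor [Op [Arg [Atom t]] xor [Op [Arg [Atom t]]]]]]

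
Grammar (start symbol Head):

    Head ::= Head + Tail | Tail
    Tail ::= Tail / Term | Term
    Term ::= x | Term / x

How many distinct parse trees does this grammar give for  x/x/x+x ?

4

Parse trees for x/x/x+x:
  [Head [Head [Tail [Tail [Term x]] / [Term [Term x] / x]]] + [Tail [Term x]]]
  [Head [Head [Tail [Tail [Tail [Term x]] / [Term x]] / [Term x]]] + [Tail [Term x]]]
  [Head [Head [Tail [Tail [Term [Term x] / x]] / [Term x]]] + [Tail [Term x]]]
  [Head [Head [Tail [Term [Term [Term x] / x] / x]]] + [Tail [Term x]]]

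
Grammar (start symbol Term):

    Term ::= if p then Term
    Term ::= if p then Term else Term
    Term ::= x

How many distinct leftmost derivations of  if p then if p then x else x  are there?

Parse trees for if p then if p then x else x:
  [Term if p then [Term if p then [Term x] else [Term x]]]
  [Term if p then [Term if p then [Term x]] else [Term x]]

2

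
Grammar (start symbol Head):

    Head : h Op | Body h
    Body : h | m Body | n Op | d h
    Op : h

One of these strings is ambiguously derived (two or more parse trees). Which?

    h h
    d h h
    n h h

h h

h h: 2 trees
d h h: 1 tree
n h h: 1 tree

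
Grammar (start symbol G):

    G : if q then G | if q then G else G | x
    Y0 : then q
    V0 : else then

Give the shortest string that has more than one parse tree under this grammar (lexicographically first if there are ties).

length 1: no string has ≥2 trees
length 4: no string has ≥2 trees
length 6: no string has ≥2 trees
length 7: no string has ≥2 trees
length 9: if q then if q then x else x has 2 parse trees

Two derivations of if q then if q then x else x:
  G ⇒ if q then G ⇒ if q then if q then G else G ⇒ if q then if q then x else G ⇒ if q then if q then x else x
  G ⇒ if q then G else G ⇒ if q then if q then G else G ⇒ if q then if q then x else G ⇒ if q then if q then x else x

if q then if q then x else x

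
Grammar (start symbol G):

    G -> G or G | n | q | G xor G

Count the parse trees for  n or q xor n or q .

Parse trees for n or q xor n or q:
  [G [G n] or [G [G [G q] xor [G n]] or [G q]]]
  [G [G n] or [G [G q] xor [G [G n] or [G q]]]]
  [G [G [G n] or [G [G q] xor [G n]]] or [G q]]
  [G [G [G [G n] or [G q]] xor [G n]] or [G q]]
  [G [G [G n] or [G q]] xor [G [G n] or [G q]]]

5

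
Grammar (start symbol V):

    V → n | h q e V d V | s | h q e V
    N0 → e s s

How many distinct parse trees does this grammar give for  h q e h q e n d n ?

Parse trees for h q e h q e n d n:
  [V h q e [V h q e [V n]] d [V n]]
  [V h q e [V h q e [V n] d [V n]]]

2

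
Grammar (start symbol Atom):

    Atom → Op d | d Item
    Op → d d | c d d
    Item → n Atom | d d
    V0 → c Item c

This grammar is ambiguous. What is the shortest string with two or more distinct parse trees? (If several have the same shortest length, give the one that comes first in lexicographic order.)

d d d

length 3: d d d has 2 parse trees

Two derivations of d d d:
  Atom ⇒ Op d ⇒ d d d
  Atom ⇒ d Item ⇒ d d d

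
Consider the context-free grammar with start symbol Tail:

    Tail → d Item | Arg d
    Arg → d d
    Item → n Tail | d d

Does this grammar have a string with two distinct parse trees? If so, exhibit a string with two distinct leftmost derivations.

Ambiguous

Witness: d d d

Derivation 1: Tail ⇒ d Item ⇒ d d d
Derivation 2: Tail ⇒ Arg d ⇒ d d d

Two distinct leftmost derivations for the same string.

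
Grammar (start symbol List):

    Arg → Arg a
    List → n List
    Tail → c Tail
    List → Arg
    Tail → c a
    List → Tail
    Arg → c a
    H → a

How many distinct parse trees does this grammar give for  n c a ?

Parse trees for n c a:
  [List n [List [Arg c a]]]
  [List n [List [Tail c a]]]

2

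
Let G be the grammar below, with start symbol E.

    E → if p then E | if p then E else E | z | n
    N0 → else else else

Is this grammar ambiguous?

Ambiguous

Witness: if p then if p then n else n

Derivation 1: E ⇒ if p then E ⇒ if p then if p then E else E ⇒ if p then if p then n else E ⇒ if p then if p then n else n
Derivation 2: E ⇒ if p then E else E ⇒ if p then if p then E else E ⇒ if p then if p then n else E ⇒ if p then if p then n else n

Two distinct leftmost derivations for the same string.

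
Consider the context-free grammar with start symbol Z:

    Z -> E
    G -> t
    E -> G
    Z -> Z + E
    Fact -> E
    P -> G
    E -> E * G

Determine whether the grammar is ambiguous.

Unambiguous

Only Z, E, G are reachable from Z; ignoring the rest: Z → Z + E | E  ;  E → E * G | G  — a left-associative chain with G at the bottom. Each string factors uniquely by precedence.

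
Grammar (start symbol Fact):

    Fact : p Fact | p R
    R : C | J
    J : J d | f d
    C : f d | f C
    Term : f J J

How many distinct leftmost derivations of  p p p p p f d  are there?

2

Parse trees for p p p p p f d:
  [Fact p [Fact p [Fact p [Fact p [Fact p [R [C f d]]]]]]]
  [Fact p [Fact p [Fact p [Fact p [Fact p [R [J f d]]]]]]]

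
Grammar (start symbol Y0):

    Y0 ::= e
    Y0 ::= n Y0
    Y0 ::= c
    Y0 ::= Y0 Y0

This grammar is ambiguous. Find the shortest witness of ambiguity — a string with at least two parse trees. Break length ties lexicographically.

length 1: no string has ≥2 trees
length 2: no string has ≥2 trees
length 3: c c c has 2 parse trees

Two derivations of c c c:
  Y0 ⇒ Y0 Y0 ⇒ c Y0 ⇒ c Y0 Y0 ⇒ c c Y0 ⇒ c c c
  Y0 ⇒ Y0 Y0 ⇒ Y0 Y0 Y0 ⇒ c Y0 Y0 ⇒ c c Y0 ⇒ c c c

c c c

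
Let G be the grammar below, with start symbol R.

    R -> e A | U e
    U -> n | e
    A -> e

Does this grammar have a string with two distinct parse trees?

Ambiguous

Witness: e e

Derivation 1: R ⇒ e A ⇒ e e
Derivation 2: R ⇒ U e ⇒ e e

Two distinct leftmost derivations for the same string.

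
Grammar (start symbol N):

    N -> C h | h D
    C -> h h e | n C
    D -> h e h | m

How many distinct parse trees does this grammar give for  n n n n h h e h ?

Parse trees for n n n n h h e h:
  [N [C n [C n [C n [C n [C h h e]]]]] h]

1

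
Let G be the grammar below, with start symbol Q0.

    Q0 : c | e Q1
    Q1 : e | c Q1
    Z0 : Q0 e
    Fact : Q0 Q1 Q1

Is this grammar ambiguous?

Unambiguous

Only Q0, Q1 are reachable from Q0; ignoring the rest: The reachable rules are right-linear with at most one rule per (nonterminal, next-terminal) pair. Each input token forces the next rule, so parsing is deterministic.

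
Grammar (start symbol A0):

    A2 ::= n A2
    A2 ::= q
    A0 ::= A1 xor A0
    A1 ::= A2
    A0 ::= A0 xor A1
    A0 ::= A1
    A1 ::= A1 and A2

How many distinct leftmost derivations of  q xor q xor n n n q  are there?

Parse trees for q xor q xor n n n q:
  [A0 [A1 [A2 q]] xor [A0 [A1 [A2 q]] xor [A0 [A1 [A2 n [A2 n [A2 n [A2 q]]]]]]]]
  [A0 [A1 [A2 q]] xor [A0 [A0 [A1 [A2 q]]] xor [A1 [A2 n [A2 n [A2 n [A2 q]]]]]]]
  [A0 [A0 [A1 [A2 q]] xor [A0 [A1 [A2 q]]]] xor [A1 [A2 n [A2 n [A2 n [A2 q]]]]]]
  [A0 [A0 [A0 [A1 [A2 q]]] xor [A1 [A2 q]]] xor [A1 [A2 n [A2 n [A2 n [A2 q]]]]]]

4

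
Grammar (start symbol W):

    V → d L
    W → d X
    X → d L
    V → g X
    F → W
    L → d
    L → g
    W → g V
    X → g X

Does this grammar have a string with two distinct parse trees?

Unambiguous

(F is unreachable from W, so its rules don't affect L(W).) The reachable rules are right-linear with at most one rule per (nonterminal, next-terminal) pair. Each input token forces the next rule, so parsing is deterministic.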